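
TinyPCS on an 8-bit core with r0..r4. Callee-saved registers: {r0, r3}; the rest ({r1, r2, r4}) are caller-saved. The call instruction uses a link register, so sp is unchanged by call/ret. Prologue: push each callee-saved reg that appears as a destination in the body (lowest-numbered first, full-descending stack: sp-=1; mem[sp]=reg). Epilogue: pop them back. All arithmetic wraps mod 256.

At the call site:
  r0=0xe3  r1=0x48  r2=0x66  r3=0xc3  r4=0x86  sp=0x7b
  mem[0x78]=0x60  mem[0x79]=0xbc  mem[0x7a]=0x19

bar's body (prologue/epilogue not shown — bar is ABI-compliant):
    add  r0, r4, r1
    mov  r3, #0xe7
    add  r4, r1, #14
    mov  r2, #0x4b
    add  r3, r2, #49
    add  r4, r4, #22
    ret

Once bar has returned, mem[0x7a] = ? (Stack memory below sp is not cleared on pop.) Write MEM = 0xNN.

MEM = 0xe3

prologue: push r0 → mem[0x7a]=0xe3, sp=0x7a
prologue: push r3 → mem[0x79]=0xc3, sp=0x79
body[0] add  r0, r4, r1 → r0=0xce
body[1] mov  r3, #0xe7 → r3=0xe7
body[2] add  r4, r1, #14 → r4=0x56
body[3] mov  r2, #0x4b → r2=0x4b
body[4] add  r3, r2, #49 → r3=0x7c
body[5] add  r4, r4, #22 → r4=0x6c
epilogue: pop r3=0xc3, sp=0x7a
epilogue: pop r0=0xe3, sp=0x7b
prologue pushed ['r0', 'r3'] at ['0x7a', '0x79']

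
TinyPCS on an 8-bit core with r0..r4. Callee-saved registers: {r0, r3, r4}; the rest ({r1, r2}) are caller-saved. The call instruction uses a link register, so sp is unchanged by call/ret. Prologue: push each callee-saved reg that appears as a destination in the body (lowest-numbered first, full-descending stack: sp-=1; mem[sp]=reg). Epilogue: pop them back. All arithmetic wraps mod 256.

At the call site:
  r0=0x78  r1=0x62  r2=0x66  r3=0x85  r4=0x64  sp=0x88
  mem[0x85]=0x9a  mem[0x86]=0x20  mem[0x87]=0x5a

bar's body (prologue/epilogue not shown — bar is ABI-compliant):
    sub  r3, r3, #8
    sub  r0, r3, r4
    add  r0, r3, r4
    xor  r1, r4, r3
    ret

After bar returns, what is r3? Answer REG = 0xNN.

prologue: push r0 → mem[0x87]=0x78, sp=0x87
prologue: push r3 → mem[0x86]=0x85, sp=0x86
body[0] sub  r3, r3, #8 → r3=0x7d
body[1] sub  r0, r3, r4 → r0=0x19
body[2] add  r0, r3, r4 → r0=0xe1
body[3] xor  r1, r4, r3 → r1=0x19
epilogue: pop r3=0x85, sp=0x87
epilogue: pop r0=0x78, sp=0x88
r3 is callee-saved → restored

REG = 0x85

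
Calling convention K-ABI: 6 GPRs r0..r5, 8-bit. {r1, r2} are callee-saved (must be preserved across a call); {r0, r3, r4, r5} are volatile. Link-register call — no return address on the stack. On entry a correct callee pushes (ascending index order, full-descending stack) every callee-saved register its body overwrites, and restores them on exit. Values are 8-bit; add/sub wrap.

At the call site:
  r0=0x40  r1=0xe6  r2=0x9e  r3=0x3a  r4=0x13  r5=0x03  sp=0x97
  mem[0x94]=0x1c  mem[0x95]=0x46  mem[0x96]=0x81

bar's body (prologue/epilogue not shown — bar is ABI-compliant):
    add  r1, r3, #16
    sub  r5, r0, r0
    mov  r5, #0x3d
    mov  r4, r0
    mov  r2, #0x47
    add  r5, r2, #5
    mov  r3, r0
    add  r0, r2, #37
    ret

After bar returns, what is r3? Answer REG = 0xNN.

prologue: push r1 -> mem[0x96]=0xe6, sp=0x96
prologue: push r2 -> mem[0x95]=0x9e, sp=0x95
body[0] add  r1, r3, #16 -> r1=0x4a
body[1] sub  r5, r0, r0 -> r5=0x00
body[2] mov  r5, #0x3d -> r5=0x3d
body[3] mov  r4, r0 -> r4=0x40
body[4] mov  r2, #0x47 -> r2=0x47
body[5] add  r5, r2, #5 -> r5=0x4c
body[6] mov  r3, r0 -> r3=0x40
body[7] add  r0, r2, #37 -> r0=0x6c
epilogue: pop r2=0x9e, sp=0x96
epilogue: pop r1=0xe6, sp=0x97
r3 is caller-saved -> body value

REG = 0x40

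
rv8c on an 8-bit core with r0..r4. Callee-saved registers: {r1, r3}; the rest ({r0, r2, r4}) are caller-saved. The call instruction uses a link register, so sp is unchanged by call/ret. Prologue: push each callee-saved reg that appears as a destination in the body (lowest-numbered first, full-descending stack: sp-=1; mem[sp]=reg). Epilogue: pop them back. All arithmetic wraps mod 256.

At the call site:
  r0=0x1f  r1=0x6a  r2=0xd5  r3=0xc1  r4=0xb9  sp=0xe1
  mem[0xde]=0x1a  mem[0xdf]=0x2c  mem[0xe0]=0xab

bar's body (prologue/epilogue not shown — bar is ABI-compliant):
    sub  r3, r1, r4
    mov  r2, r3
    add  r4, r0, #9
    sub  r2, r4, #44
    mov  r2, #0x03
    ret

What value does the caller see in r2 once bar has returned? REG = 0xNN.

REG = 0x03

prologue: push r3 → mem[0xe0]=0xc1, sp=0xe0
body[0] sub  r3, r1, r4 → r3=0xb1
body[1] mov  r2, r3 → r2=0xb1
body[2] add  r4, r0, #9 → r4=0x28
body[3] sub  r2, r4, #44 → r2=0xfc
body[4] mov  r2, #0x03 → r2=0x03
epilogue: pop r3=0xc1, sp=0xe1
r2 is caller-saved → body value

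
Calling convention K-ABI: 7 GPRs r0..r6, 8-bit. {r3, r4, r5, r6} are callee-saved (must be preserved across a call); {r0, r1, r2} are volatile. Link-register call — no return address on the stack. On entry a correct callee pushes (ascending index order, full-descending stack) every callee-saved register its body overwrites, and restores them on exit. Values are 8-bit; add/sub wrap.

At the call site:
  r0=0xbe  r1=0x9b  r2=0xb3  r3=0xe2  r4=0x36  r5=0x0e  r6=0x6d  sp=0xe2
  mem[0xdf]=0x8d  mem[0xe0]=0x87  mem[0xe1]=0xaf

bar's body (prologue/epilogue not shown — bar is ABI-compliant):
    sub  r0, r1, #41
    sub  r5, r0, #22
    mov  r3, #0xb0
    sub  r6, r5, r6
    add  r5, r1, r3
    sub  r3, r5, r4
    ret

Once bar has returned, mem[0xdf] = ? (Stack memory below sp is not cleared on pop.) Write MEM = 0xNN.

prologue: push r3 -> mem[0xe1]=0xe2, sp=0xe1
prologue: push r5 -> mem[0xe0]=0x0e, sp=0xe0
prologue: push r6 -> mem[0xdf]=0x6d, sp=0xdf
body[0] sub  r0, r1, #41 -> r0=0x72
body[1] sub  r5, r0, #22 -> r5=0x5c
body[2] mov  r3, #0xb0 -> r3=0xb0
body[3] sub  r6, r5, r6 -> r6=0xef
body[4] add  r5, r1, r3 -> r5=0x4b
body[5] sub  r3, r5, r4 -> r3=0x15
epilogue: pop r6=0x6d, sp=0xe0
epilogue: pop r5=0x0e, sp=0xe1
epilogue: pop r3=0xe2, sp=0xe2
prologue pushed ['r3', 'r5', 'r6'] at ['0xe1', '0xe0', '0xdf']

MEM = 0x6d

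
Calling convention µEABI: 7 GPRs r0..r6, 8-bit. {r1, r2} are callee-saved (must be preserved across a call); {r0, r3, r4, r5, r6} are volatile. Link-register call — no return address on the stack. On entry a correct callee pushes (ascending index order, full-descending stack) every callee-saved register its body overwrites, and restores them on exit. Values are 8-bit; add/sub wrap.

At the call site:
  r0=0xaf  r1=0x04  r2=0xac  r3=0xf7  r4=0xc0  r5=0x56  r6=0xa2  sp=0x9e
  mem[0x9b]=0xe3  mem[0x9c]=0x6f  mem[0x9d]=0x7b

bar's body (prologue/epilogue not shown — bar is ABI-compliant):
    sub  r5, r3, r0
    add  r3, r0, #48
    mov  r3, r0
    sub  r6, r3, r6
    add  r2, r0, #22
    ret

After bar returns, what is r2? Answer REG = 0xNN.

REG = 0xac

prologue: push r2 -> mem[0x9d]=0xac, sp=0x9d
body[0] sub  r5, r3, r0 -> r5=0x48
body[1] add  r3, r0, #48 -> r3=0xdf
body[2] mov  r3, r0 -> r3=0xaf
body[3] sub  r6, r3, r6 -> r6=0x0d
body[4] add  r2, r0, #22 -> r2=0xc5
epilogue: pop r2=0xac, sp=0x9e
r2 is callee-saved -> restored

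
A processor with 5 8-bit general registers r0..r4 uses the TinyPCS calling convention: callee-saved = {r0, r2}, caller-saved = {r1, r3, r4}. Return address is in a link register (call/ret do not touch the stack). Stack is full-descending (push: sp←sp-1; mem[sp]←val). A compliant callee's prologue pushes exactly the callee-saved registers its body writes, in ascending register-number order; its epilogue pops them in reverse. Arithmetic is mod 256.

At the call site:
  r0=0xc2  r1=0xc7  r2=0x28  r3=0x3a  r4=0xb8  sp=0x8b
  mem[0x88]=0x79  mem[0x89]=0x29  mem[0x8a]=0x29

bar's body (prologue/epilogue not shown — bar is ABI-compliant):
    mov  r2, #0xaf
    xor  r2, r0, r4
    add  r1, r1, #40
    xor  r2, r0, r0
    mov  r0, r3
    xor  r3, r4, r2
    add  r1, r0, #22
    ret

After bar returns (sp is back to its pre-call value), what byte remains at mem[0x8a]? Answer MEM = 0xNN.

prologue: push r0 → mem[0x8a]=0xc2, sp=0x8a
prologue: push r2 → mem[0x89]=0x28, sp=0x89
body[0] mov  r2, #0xaf → r2=0xaf
body[1] xor  r2, r0, r4 → r2=0x7a
body[2] add  r1, r1, #40 → r1=0xef
body[3] xor  r2, r0, r0 → r2=0x00
body[4] mov  r0, r3 → r0=0x3a
body[5] xor  r3, r4, r2 → r3=0xb8
body[6] add  r1, r0, #22 → r1=0x50
epilogue: pop r2=0x28, sp=0x8a
epilogue: pop r0=0xc2, sp=0x8b
prologue pushed ['r0', 'r2'] at ['0x8a', '0x89']

MEM = 0xc2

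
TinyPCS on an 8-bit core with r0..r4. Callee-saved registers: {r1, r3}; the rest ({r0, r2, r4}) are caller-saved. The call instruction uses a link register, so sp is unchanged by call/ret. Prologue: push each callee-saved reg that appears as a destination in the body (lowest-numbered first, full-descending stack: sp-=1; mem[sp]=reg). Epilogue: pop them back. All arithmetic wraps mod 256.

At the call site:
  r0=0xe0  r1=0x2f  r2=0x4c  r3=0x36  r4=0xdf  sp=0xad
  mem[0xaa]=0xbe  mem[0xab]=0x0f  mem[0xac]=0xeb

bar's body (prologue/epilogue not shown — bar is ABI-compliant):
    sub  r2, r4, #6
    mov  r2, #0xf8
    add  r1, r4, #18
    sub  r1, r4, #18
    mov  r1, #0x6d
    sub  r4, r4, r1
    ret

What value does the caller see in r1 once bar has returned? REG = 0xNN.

prologue: push r1 -> mem[0xac]=0x2f, sp=0xac
body[0] sub  r2, r4, #6 -> r2=0xd9
body[1] mov  r2, #0xf8 -> r2=0xf8
body[2] add  r1, r4, #18 -> r1=0xf1
body[3] sub  r1, r4, #18 -> r1=0xcd
body[4] mov  r1, #0x6d -> r1=0x6d
body[5] sub  r4, r4, r1 -> r4=0x72
epilogue: pop r1=0x2f, sp=0xad
r1 is callee-saved -> restored

REG = 0x2f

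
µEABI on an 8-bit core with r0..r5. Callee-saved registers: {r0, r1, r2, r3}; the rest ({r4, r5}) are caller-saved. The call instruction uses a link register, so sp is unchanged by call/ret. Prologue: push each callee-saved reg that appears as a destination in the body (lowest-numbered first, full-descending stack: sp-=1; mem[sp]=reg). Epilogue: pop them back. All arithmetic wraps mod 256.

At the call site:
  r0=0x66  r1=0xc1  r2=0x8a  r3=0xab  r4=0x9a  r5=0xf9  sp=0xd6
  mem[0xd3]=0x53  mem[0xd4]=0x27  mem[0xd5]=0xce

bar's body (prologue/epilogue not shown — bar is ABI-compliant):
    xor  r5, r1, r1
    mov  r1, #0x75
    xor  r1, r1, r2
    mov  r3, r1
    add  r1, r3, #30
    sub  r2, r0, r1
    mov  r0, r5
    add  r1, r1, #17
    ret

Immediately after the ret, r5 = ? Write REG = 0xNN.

REG = 0x00

prologue: push r0 -> mem[0xd5]=0x66, sp=0xd5
prologue: push r1 -> mem[0xd4]=0xc1, sp=0xd4
prologue: push r2 -> mem[0xd3]=0x8a, sp=0xd3
prologue: push r3 -> mem[0xd2]=0xab, sp=0xd2
body[0] xor  r5, r1, r1 -> r5=0x00
body[1] mov  r1, #0x75 -> r1=0x75
body[2] xor  r1, r1, r2 -> r1=0xff
body[3] mov  r3, r1 -> r3=0xff
body[4] add  r1, r3, #30 -> r1=0x1d
body[5] sub  r2, r0, r1 -> r2=0x49
body[6] mov  r0, r5 -> r0=0x00
body[7] add  r1, r1, #17 -> r1=0x2e
epilogue: pop r3=0xab, sp=0xd3
epilogue: pop r2=0x8a, sp=0xd4
epilogue: pop r1=0xc1, sp=0xd5
epilogue: pop r0=0x66, sp=0xd6
r5 is caller-saved -> body value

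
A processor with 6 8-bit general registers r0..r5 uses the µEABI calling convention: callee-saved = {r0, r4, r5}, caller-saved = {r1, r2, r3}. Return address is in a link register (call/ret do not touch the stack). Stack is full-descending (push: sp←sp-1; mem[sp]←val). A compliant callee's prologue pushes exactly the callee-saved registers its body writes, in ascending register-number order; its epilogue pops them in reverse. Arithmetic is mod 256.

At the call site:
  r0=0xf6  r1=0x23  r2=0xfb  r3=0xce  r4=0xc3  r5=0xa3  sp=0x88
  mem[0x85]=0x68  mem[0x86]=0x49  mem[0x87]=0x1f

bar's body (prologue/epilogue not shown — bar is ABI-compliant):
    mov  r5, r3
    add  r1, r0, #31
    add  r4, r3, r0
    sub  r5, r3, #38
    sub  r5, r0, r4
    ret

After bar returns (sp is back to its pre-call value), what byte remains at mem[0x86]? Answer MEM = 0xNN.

MEM = 0xa3

prologue: push r4 -> mem[0x87]=0xc3, sp=0x87
prologue: push r5 -> mem[0x86]=0xa3, sp=0x86
body[0] mov  r5, r3 -> r5=0xce
body[1] add  r1, r0, #31 -> r1=0x15
body[2] add  r4, r3, r0 -> r4=0xc4
body[3] sub  r5, r3, #38 -> r5=0xa8
body[4] sub  r5, r0, r4 -> r5=0x32
epilogue: pop r5=0xa3, sp=0x87
epilogue: pop r4=0xc3, sp=0x88
prologue pushed ['r4', 'r5'] at ['0x87', '0x86']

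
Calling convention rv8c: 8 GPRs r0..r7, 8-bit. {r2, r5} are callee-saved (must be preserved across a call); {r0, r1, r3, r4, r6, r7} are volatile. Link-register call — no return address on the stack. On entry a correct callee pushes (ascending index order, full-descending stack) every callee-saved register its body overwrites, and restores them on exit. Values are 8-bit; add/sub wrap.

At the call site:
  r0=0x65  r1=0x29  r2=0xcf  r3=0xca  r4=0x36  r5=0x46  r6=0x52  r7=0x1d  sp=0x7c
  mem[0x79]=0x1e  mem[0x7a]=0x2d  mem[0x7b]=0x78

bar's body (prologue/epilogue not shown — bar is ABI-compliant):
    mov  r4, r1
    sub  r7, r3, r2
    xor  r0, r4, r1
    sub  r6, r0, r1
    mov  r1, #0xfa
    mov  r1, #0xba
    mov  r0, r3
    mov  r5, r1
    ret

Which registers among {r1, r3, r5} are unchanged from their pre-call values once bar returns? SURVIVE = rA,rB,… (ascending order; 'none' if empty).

SURVIVE = r3,r5

prologue: push r5 -> mem[0x7b]=0x46, sp=0x7b
body[0] mov  r4, r1 -> r4=0x29
body[1] sub  r7, r3, r2 -> r7=0xfb
body[2] xor  r0, r4, r1 -> r0=0x00
body[3] sub  r6, r0, r1 -> r6=0xd7
body[4] mov  r1, #0xfa -> r1=0xfa
body[5] mov  r1, #0xba -> r1=0xba
body[6] mov  r0, r3 -> r0=0xca
body[7] mov  r5, r1 -> r5=0xba
epilogue: pop r5=0x46, sp=0x7c
r1: caller-saved, written=True
r3: caller-saved, written=False
r5: callee-saved, written=True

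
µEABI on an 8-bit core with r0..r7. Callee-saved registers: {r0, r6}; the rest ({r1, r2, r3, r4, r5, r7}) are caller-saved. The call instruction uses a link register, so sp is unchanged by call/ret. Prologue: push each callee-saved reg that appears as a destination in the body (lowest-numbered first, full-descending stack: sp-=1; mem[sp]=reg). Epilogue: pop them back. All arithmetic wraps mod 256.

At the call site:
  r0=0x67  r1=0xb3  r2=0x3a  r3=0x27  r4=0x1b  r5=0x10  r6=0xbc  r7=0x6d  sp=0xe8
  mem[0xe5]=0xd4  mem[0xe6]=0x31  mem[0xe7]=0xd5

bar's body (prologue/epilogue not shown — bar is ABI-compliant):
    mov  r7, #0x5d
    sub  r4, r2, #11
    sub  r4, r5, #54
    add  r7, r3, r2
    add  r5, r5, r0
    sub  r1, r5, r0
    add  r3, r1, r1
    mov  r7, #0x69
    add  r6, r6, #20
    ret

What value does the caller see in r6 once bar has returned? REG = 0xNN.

prologue: push r6 → mem[0xe7]=0xbc, sp=0xe7
body[0] mov  r7, #0x5d → r7=0x5d
body[1] sub  r4, r2, #11 → r4=0x2f
body[2] sub  r4, r5, #54 → r4=0xda
body[3] add  r7, r3, r2 → r7=0x61
body[4] add  r5, r5, r0 → r5=0x77
body[5] sub  r1, r5, r0 → r1=0x10
body[6] add  r3, r1, r1 → r3=0x20
body[7] mov  r7, #0x69 → r7=0x69
body[8] add  r6, r6, #20 → r6=0xd0
epilogue: pop r6=0xbc, sp=0xe8
r6 is callee-saved → restored

REG = 0xbc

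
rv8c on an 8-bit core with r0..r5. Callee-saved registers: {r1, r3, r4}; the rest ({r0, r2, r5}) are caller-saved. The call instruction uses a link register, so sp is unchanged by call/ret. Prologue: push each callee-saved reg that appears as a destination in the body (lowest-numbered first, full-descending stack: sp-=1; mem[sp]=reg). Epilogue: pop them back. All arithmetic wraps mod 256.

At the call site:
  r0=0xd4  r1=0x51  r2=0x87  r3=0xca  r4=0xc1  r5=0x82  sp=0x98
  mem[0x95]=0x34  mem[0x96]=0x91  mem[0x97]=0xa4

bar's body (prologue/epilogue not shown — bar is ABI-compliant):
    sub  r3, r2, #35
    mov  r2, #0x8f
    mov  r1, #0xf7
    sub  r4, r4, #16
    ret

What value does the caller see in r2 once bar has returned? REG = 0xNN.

REG = 0x8f

prologue: push r1 -> mem[0x97]=0x51, sp=0x97
prologue: push r3 -> mem[0x96]=0xca, sp=0x96
prologue: push r4 -> mem[0x95]=0xc1, sp=0x95
body[0] sub  r3, r2, #35 -> r3=0x64
body[1] mov  r2, #0x8f -> r2=0x8f
body[2] mov  r1, #0xf7 -> r1=0xf7
body[3] sub  r4, r4, #16 -> r4=0xb1
epilogue: pop r4=0xc1, sp=0x96
epilogue: pop r3=0xca, sp=0x97
epilogue: pop r1=0x51, sp=0x98
r2 is caller-saved -> body value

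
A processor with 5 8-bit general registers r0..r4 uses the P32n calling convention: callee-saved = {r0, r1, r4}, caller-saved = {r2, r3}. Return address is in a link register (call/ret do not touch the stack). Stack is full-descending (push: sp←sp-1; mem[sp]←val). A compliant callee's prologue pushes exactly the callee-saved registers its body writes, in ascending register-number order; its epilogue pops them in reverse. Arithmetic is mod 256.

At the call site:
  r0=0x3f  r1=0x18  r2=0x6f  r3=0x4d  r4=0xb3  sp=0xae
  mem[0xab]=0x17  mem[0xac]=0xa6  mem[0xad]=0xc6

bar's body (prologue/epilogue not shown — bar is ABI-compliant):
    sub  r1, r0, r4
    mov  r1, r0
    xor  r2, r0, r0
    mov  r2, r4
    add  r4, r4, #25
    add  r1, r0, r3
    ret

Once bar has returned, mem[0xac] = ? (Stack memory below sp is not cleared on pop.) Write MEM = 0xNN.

MEM = 0xb3

prologue: push r1 -> mem[0xad]=0x18, sp=0xad
prologue: push r4 -> mem[0xac]=0xb3, sp=0xac
body[0] sub  r1, r0, r4 -> r1=0x8c
body[1] mov  r1, r0 -> r1=0x3f
body[2] xor  r2, r0, r0 -> r2=0x00
body[3] mov  r2, r4 -> r2=0xb3
body[4] add  r4, r4, #25 -> r4=0xcc
body[5] add  r1, r0, r3 -> r1=0x8c
epilogue: pop r4=0xb3, sp=0xad
epilogue: pop r1=0x18, sp=0xae
prologue pushed ['r1', 'r4'] at ['0xad', '0xac']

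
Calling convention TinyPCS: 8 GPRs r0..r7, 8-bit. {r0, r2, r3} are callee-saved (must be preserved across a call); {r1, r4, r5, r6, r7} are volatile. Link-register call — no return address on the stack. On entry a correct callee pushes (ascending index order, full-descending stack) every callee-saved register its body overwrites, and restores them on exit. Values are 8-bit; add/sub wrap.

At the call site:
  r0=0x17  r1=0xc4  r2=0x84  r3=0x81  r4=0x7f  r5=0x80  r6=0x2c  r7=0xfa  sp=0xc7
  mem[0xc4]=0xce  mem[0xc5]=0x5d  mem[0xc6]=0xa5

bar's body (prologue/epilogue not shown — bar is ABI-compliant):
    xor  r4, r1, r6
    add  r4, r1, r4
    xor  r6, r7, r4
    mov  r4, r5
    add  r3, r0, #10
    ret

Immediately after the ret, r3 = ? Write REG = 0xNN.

REG = 0x81

prologue: push r3 → mem[0xc6]=0x81, sp=0xc6
body[0] xor  r4, r1, r6 → r4=0xe8
body[1] add  r4, r1, r4 → r4=0xac
body[2] xor  r6, r7, r4 → r6=0x56
body[3] mov  r4, r5 → r4=0x80
body[4] add  r3, r0, #10 → r3=0x21
epilogue: pop r3=0x81, sp=0xc7
r3 is callee-saved → restored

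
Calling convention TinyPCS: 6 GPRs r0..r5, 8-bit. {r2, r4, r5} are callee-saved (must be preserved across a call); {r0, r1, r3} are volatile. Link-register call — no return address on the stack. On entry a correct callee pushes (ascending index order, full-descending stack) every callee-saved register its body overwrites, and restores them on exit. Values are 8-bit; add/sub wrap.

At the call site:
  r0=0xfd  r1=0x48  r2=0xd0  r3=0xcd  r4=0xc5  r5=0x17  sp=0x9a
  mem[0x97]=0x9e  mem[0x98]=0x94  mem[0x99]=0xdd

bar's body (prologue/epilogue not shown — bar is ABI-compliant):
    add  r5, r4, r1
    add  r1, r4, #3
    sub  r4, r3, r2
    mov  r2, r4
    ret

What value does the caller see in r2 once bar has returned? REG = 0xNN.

REG = 0xd0

prologue: push r2 → mem[0x99]=0xd0, sp=0x99
prologue: push r4 → mem[0x98]=0xc5, sp=0x98
prologue: push r5 → mem[0x97]=0x17, sp=0x97
body[0] add  r5, r4, r1 → r5=0x0d
body[1] add  r1, r4, #3 → r1=0xc8
body[2] sub  r4, r3, r2 → r4=0xfd
body[3] mov  r2, r4 → r2=0xfd
epilogue: pop r5=0x17, sp=0x98
epilogue: pop r4=0xc5, sp=0x99
epilogue: pop r2=0xd0, sp=0x9a
r2 is callee-saved → restored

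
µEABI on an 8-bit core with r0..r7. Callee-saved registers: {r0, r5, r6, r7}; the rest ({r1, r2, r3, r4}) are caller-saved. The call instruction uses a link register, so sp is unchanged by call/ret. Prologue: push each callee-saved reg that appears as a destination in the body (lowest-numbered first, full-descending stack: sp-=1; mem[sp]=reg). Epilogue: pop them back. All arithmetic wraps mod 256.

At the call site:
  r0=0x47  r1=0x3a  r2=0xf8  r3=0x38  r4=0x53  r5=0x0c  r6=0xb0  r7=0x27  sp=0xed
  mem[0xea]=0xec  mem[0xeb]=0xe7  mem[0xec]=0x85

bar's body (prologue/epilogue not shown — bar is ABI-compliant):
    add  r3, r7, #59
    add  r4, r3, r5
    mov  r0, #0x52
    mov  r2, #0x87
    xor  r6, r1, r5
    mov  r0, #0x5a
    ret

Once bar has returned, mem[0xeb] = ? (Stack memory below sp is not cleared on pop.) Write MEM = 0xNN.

MEM = 0xb0

prologue: push r0 → mem[0xec]=0x47, sp=0xec
prologue: push r6 → mem[0xeb]=0xb0, sp=0xeb
body[0] add  r3, r7, #59 → r3=0x62
body[1] add  r4, r3, r5 → r4=0x6e
body[2] mov  r0, #0x52 → r0=0x52
body[3] mov  r2, #0x87 → r2=0x87
body[4] xor  r6, r1, r5 → r6=0x36
body[5] mov  r0, #0x5a → r0=0x5a
epilogue: pop r6=0xb0, sp=0xec
epilogue: pop r0=0x47, sp=0xed
prologue pushed ['r0', 'r6'] at ['0xec', '0xeb']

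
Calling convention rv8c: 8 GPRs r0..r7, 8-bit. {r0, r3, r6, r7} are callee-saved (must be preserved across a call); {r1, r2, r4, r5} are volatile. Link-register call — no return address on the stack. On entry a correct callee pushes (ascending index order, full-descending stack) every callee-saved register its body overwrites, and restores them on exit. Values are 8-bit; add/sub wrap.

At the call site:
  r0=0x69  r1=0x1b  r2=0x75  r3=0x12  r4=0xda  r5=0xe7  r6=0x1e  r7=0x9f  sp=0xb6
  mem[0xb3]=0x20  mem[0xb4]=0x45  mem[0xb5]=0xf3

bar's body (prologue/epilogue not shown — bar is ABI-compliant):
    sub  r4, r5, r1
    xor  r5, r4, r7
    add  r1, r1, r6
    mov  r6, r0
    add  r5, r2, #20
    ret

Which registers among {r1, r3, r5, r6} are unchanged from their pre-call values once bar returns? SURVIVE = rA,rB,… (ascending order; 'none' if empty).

prologue: push r6 -> mem[0xb5]=0x1e, sp=0xb5
body[0] sub  r4, r5, r1 -> r4=0xcc
body[1] xor  r5, r4, r7 -> r5=0x53
body[2] add  r1, r1, r6 -> r1=0x39
body[3] mov  r6, r0 -> r6=0x69
body[4] add  r5, r2, #20 -> r5=0x89
epilogue: pop r6=0x1e, sp=0xb6
r1: caller-saved, written=True
r3: callee-saved, written=False
r5: caller-saved, written=True
r6: callee-saved, written=True

SURVIVE = r3,r6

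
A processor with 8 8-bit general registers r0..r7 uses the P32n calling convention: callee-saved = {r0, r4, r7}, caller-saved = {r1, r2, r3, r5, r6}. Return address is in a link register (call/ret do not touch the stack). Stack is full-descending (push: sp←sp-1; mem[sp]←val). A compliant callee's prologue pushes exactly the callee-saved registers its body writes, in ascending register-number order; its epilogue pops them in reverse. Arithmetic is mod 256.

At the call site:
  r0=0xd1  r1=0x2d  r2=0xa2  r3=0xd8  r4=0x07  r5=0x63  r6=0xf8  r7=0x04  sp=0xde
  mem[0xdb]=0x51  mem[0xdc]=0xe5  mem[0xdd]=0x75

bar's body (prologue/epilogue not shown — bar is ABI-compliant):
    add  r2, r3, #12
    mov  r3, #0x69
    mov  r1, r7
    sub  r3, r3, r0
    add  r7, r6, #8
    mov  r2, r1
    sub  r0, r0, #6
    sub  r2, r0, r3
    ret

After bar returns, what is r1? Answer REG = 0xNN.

prologue: push r0 -> mem[0xdd]=0xd1, sp=0xdd
prologue: push r7 -> mem[0xdc]=0x04, sp=0xdc
body[0] add  r2, r3, #12 -> r2=0xe4
body[1] mov  r3, #0x69 -> r3=0x69
body[2] mov  r1, r7 -> r1=0x04
body[3] sub  r3, r3, r0 -> r3=0x98
body[4] add  r7, r6, #8 -> r7=0x00
body[5] mov  r2, r1 -> r2=0x04
body[6] sub  r0, r0, #6 -> r0=0xcb
body[7] sub  r2, r0, r3 -> r2=0x33
epilogue: pop r7=0x04, sp=0xdd
epilogue: pop r0=0xd1, sp=0xde
r1 is caller-saved -> body value

REG = 0x04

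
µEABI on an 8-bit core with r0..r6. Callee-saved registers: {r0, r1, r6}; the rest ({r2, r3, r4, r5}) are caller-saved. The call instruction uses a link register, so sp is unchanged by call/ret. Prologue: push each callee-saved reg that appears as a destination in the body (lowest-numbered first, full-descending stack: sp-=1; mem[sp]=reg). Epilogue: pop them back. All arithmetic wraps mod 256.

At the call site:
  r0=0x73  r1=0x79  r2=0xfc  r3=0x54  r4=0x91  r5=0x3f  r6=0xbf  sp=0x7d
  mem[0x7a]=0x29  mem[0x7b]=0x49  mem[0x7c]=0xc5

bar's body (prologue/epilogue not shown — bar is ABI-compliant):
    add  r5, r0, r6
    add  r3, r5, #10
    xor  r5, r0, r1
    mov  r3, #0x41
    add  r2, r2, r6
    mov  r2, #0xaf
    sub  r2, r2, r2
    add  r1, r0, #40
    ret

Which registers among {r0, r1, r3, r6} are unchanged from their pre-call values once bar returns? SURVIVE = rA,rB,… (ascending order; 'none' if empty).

SURVIVE = r0,r1,r6

prologue: push r1 -> mem[0x7c]=0x79, sp=0x7c
body[0] add  r5, r0, r6 -> r5=0x32
body[1] add  r3, r5, #10 -> r3=0x3c
body[2] xor  r5, r0, r1 -> r5=0x0a
body[3] mov  r3, #0x41 -> r3=0x41
body[4] add  r2, r2, r6 -> r2=0xbb
body[5] mov  r2, #0xaf -> r2=0xaf
body[6] sub  r2, r2, r2 -> r2=0x00
body[7] add  r1, r0, #40 -> r1=0x9b
epilogue: pop r1=0x79, sp=0x7d
r0: callee-saved, written=False
r1: callee-saved, written=True
r3: caller-saved, written=True
r6: callee-saved, written=False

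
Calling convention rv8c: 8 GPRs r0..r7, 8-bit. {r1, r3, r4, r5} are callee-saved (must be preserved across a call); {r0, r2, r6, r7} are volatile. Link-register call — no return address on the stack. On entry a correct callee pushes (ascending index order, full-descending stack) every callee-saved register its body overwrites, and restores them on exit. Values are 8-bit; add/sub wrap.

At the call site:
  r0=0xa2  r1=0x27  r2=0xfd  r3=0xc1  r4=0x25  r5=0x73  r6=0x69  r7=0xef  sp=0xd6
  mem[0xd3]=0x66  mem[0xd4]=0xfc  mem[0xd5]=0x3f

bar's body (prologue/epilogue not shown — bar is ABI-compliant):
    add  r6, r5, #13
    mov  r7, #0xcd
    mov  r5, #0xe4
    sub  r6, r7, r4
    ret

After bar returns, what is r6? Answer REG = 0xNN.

prologue: push r5 → mem[0xd5]=0x73, sp=0xd5
body[0] add  r6, r5, #13 → r6=0x80
body[1] mov  r7, #0xcd → r7=0xcd
body[2] mov  r5, #0xe4 → r5=0xe4
body[3] sub  r6, r7, r4 → r6=0xa8
epilogue: pop r5=0x73, sp=0xd6
r6 is caller-saved → body value

REG = 0xa8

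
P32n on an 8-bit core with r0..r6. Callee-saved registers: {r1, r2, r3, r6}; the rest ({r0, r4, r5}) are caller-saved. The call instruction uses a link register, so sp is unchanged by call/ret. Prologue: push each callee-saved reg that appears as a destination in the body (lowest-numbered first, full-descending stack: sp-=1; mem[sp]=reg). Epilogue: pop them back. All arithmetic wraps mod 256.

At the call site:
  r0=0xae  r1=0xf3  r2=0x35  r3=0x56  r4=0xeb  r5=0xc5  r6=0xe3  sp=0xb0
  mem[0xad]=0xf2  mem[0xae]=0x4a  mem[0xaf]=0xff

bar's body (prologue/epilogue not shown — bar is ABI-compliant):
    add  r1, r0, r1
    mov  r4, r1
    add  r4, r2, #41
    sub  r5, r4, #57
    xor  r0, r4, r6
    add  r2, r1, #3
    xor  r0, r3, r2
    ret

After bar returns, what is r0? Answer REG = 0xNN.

REG = 0xf2

prologue: push r1 -> mem[0xaf]=0xf3, sp=0xaf
prologue: push r2 -> mem[0xae]=0x35, sp=0xae
body[0] add  r1, r0, r1 -> r1=0xa1
body[1] mov  r4, r1 -> r4=0xa1
body[2] add  r4, r2, #41 -> r4=0x5e
body[3] sub  r5, r4, #57 -> r5=0x25
body[4] xor  r0, r4, r6 -> r0=0xbd
body[5] add  r2, r1, #3 -> r2=0xa4
body[6] xor  r0, r3, r2 -> r0=0xf2
epilogue: pop r2=0x35, sp=0xaf
epilogue: pop r1=0xf3, sp=0xb0
r0 is caller-saved -> body value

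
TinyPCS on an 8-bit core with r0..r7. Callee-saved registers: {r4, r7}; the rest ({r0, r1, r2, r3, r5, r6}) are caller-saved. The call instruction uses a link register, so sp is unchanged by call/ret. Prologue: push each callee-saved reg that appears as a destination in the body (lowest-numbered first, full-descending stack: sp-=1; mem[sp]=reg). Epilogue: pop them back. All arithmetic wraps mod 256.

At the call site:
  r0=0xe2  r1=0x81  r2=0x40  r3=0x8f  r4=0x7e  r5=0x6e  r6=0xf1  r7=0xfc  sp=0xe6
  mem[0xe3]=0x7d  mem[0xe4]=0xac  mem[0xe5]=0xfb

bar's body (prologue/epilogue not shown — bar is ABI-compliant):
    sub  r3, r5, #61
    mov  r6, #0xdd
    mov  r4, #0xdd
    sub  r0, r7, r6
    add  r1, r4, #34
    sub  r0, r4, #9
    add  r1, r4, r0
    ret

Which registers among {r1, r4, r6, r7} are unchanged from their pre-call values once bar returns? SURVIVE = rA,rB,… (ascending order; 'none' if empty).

prologue: push r4 -> mem[0xe5]=0x7e, sp=0xe5
body[0] sub  r3, r5, #61 -> r3=0x31
body[1] mov  r6, #0xdd -> r6=0xdd
body[2] mov  r4, #0xdd -> r4=0xdd
body[3] sub  r0, r7, r6 -> r0=0x1f
body[4] add  r1, r4, #34 -> r1=0xff
body[5] sub  r0, r4, #9 -> r0=0xd4
body[6] add  r1, r4, r0 -> r1=0xb1
epilogue: pop r4=0x7e, sp=0xe6
r1: caller-saved, written=True
r4: callee-saved, written=True
r6: caller-saved, written=True
r7: callee-saved, written=False

SURVIVE = r4,r7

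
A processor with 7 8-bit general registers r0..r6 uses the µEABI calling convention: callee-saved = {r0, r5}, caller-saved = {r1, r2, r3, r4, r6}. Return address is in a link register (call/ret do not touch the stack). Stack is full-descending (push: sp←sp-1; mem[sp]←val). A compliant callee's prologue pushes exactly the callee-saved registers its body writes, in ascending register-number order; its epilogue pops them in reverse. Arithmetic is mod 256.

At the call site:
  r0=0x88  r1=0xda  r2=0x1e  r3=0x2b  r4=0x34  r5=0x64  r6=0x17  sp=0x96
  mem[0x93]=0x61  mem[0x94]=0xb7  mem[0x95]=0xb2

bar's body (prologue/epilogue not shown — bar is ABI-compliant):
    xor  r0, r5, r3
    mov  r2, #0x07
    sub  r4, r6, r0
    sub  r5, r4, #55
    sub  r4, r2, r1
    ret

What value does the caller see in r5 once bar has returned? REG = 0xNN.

REG = 0x64

prologue: push r0 -> mem[0x95]=0x88, sp=0x95
prologue: push r5 -> mem[0x94]=0x64, sp=0x94
body[0] xor  r0, r5, r3 -> r0=0x4f
body[1] mov  r2, #0x07 -> r2=0x07
body[2] sub  r4, r6, r0 -> r4=0xc8
body[3] sub  r5, r4, #55 -> r5=0x91
body[4] sub  r4, r2, r1 -> r4=0x2d
epilogue: pop r5=0x64, sp=0x95
epilogue: pop r0=0x88, sp=0x96
r5 is callee-saved -> restored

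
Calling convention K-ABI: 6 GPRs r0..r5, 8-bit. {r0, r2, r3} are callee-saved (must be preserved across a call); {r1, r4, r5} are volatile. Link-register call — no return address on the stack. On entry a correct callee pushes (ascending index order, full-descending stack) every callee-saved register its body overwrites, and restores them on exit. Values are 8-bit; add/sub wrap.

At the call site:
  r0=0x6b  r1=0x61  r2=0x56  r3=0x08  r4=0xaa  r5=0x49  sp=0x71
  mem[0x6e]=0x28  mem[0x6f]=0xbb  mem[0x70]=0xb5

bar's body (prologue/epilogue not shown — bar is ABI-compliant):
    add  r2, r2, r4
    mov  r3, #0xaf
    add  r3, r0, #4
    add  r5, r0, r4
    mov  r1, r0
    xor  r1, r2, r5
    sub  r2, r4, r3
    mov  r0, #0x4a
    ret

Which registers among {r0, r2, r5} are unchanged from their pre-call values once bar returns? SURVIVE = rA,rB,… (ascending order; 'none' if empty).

SURVIVE = r0,r2

prologue: push r0 -> mem[0x70]=0x6b, sp=0x70
prologue: push r2 -> mem[0x6f]=0x56, sp=0x6f
prologue: push r3 -> mem[0x6e]=0x08, sp=0x6e
body[0] add  r2, r2, r4 -> r2=0x00
body[1] mov  r3, #0xaf -> r3=0xaf
body[2] add  r3, r0, #4 -> r3=0x6f
body[3] add  r5, r0, r4 -> r5=0x15
body[4] mov  r1, r0 -> r1=0x6b
body[5] xor  r1, r2, r5 -> r1=0x15
body[6] sub  r2, r4, r3 -> r2=0x3b
body[7] mov  r0, #0x4a -> r0=0x4a
epilogue: pop r3=0x08, sp=0x6f
epilogue: pop r2=0x56, sp=0x70
epilogue: pop r0=0x6b, sp=0x71
r0: callee-saved, written=True
r2: callee-saved, written=True
r5: caller-saved, written=True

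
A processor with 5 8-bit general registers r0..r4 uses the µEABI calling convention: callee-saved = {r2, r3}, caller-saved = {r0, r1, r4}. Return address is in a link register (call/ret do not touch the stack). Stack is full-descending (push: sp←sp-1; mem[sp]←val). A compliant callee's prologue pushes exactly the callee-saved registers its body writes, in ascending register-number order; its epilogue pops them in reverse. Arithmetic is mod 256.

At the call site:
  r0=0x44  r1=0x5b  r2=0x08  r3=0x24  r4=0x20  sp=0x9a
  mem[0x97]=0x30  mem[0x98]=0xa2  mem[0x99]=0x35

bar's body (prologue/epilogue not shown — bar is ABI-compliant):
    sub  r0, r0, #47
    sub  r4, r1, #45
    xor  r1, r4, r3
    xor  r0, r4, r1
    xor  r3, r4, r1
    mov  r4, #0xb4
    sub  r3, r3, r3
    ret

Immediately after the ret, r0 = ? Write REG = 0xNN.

prologue: push r3 -> mem[0x99]=0x24, sp=0x99
body[0] sub  r0, r0, #47 -> r0=0x15
body[1] sub  r4, r1, #45 -> r4=0x2e
body[2] xor  r1, r4, r3 -> r1=0x0a
body[3] xor  r0, r4, r1 -> r0=0x24
body[4] xor  r3, r4, r1 -> r3=0x24
body[5] mov  r4, #0xb4 -> r4=0xb4
body[6] sub  r3, r3, r3 -> r3=0x00
epilogue: pop r3=0x24, sp=0x9a
r0 is caller-saved -> body value

REG = 0x24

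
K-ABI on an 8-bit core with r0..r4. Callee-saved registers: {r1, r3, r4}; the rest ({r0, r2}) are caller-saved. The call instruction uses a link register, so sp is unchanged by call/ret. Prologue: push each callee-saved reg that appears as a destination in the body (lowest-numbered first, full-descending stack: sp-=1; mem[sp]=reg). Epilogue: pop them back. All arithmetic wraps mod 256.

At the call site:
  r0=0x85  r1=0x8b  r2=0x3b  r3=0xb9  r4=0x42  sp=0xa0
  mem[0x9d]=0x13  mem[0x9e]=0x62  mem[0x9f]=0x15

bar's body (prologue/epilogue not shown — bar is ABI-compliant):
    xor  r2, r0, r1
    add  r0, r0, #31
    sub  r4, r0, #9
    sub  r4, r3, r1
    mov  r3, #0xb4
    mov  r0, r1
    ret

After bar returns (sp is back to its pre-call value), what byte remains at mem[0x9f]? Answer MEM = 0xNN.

MEM = 0xb9

prologue: push r3 -> mem[0x9f]=0xb9, sp=0x9f
prologue: push r4 -> mem[0x9e]=0x42, sp=0x9e
body[0] xor  r2, r0, r1 -> r2=0x0e
body[1] add  r0, r0, #31 -> r0=0xa4
body[2] sub  r4, r0, #9 -> r4=0x9b
body[3] sub  r4, r3, r1 -> r4=0x2e
body[4] mov  r3, #0xb4 -> r3=0xb4
body[5] mov  r0, r1 -> r0=0x8b
epilogue: pop r4=0x42, sp=0x9f
epilogue: pop r3=0xb9, sp=0xa0
prologue pushed ['r3', 'r4'] at ['0x9f', '0x9e']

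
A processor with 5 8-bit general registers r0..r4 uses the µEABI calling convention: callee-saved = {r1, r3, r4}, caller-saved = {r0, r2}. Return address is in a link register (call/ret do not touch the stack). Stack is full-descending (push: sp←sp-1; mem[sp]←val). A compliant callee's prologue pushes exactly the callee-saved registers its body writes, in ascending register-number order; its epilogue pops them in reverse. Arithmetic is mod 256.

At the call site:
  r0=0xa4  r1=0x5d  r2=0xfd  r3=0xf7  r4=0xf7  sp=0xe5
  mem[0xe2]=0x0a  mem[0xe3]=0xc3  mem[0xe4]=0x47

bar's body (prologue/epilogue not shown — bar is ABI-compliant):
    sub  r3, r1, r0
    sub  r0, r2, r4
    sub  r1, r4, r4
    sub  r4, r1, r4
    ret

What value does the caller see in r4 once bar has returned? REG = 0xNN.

REG = 0xf7

prologue: push r1 -> mem[0xe4]=0x5d, sp=0xe4
prologue: push r3 -> mem[0xe3]=0xf7, sp=0xe3
prologue: push r4 -> mem[0xe2]=0xf7, sp=0xe2
body[0] sub  r3, r1, r0 -> r3=0xb9
body[1] sub  r0, r2, r4 -> r0=0x06
body[2] sub  r1, r4, r4 -> r1=0x00
body[3] sub  r4, r1, r4 -> r4=0x09
epilogue: pop r4=0xf7, sp=0xe3
epilogue: pop r3=0xf7, sp=0xe4
epilogue: pop r1=0x5d, sp=0xe5
r4 is callee-saved -> restored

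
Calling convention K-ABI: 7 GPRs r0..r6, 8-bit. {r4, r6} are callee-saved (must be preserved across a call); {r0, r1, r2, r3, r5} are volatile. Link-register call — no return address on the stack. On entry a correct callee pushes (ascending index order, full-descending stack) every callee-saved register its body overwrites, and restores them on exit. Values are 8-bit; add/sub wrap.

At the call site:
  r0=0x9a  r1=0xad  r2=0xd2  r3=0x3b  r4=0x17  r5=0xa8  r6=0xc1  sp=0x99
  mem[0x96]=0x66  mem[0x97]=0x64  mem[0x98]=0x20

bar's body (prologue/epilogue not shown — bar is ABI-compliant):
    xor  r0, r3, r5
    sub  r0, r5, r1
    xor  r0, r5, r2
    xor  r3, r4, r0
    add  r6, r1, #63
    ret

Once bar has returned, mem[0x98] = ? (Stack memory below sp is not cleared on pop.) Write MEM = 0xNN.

MEM = 0xc1

prologue: push r6 -> mem[0x98]=0xc1, sp=0x98
body[0] xor  r0, r3, r5 -> r0=0x93
body[1] sub  r0, r5, r1 -> r0=0xfb
body[2] xor  r0, r5, r2 -> r0=0x7a
body[3] xor  r3, r4, r0 -> r3=0x6d
body[4] add  r6, r1, #63 -> r6=0xec
epilogue: pop r6=0xc1, sp=0x99
prologue pushed ['r6'] at ['0x98']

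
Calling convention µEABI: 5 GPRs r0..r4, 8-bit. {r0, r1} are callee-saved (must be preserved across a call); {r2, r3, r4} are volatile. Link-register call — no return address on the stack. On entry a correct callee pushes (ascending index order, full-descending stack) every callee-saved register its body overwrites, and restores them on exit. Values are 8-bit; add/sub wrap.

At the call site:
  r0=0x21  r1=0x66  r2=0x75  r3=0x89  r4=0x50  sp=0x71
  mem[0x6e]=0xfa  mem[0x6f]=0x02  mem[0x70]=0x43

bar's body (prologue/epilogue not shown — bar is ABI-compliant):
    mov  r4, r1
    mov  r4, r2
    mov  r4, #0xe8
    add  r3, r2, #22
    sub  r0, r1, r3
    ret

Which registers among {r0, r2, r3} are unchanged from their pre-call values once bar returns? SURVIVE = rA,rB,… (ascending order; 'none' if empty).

SURVIVE = r0,r2

prologue: push r0 → mem[0x70]=0x21, sp=0x70
body[0] mov  r4, r1 → r4=0x66
body[1] mov  r4, r2 → r4=0x75
body[2] mov  r4, #0xe8 → r4=0xe8
body[3] add  r3, r2, #22 → r3=0x8b
body[4] sub  r0, r1, r3 → r0=0xdb
epilogue: pop r0=0x21, sp=0x71
r0: callee-saved, written=True
r2: caller-saved, written=False
r3: caller-saved, written=True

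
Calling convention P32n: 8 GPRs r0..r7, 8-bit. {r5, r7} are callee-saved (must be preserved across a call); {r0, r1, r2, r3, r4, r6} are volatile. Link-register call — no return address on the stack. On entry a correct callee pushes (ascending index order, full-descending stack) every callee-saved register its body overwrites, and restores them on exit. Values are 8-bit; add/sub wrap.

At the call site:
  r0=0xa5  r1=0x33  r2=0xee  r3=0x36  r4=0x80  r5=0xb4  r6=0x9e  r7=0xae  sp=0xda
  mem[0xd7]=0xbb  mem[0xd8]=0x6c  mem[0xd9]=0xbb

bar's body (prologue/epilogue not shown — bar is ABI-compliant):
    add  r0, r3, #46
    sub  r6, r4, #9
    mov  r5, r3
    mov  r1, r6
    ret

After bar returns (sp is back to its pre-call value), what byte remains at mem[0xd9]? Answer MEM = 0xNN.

MEM = 0xb4

prologue: push r5 -> mem[0xd9]=0xb4, sp=0xd9
body[0] add  r0, r3, #46 -> r0=0x64
body[1] sub  r6, r4, #9 -> r6=0x77
body[2] mov  r5, r3 -> r5=0x36
body[3] mov  r1, r6 -> r1=0x77
epilogue: pop r5=0xb4, sp=0xda
prologue pushed ['r5'] at ['0xd9']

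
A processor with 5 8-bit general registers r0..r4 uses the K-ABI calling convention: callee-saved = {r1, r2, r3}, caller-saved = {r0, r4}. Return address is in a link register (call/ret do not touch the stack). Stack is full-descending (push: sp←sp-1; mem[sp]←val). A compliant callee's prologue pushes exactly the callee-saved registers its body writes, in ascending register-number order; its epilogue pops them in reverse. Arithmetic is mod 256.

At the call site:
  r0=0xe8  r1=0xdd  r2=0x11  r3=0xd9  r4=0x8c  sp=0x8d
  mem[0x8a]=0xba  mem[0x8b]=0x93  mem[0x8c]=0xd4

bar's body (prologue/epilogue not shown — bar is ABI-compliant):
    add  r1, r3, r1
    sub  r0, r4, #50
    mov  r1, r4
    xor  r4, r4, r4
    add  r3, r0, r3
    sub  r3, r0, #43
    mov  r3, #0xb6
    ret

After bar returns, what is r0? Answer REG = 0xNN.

prologue: push r1 → mem[0x8c]=0xdd, sp=0x8c
prologue: push r3 → mem[0x8b]=0xd9, sp=0x8b
body[0] add  r1, r3, r1 → r1=0xb6
body[1] sub  r0, r4, #50 → r0=0x5a
body[2] mov  r1, r4 → r1=0x8c
body[3] xor  r4, r4, r4 → r4=0x00
body[4] add  r3, r0, r3 → r3=0x33
body[5] sub  r3, r0, #43 → r3=0x2f
body[6] mov  r3, #0xb6 → r3=0xb6
epilogue: pop r3=0xd9, sp=0x8c
epilogue: pop r1=0xdd, sp=0x8d
r0 is caller-saved → body value

REG = 0x5a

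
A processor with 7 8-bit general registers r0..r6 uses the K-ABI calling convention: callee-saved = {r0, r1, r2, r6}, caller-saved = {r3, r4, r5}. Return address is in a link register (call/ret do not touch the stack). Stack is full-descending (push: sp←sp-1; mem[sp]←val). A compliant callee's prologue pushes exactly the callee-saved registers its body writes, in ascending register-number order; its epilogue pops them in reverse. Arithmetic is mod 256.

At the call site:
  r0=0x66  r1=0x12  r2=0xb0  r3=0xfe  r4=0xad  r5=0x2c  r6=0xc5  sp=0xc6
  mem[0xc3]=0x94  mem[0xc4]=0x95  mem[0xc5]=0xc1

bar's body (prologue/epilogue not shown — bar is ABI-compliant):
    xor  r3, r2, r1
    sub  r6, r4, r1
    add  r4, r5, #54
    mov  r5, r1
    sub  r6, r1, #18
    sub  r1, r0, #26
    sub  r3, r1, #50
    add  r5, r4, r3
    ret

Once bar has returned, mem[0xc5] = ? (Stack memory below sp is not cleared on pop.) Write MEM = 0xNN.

prologue: push r1 → mem[0xc5]=0x12, sp=0xc5
prologue: push r6 → mem[0xc4]=0xc5, sp=0xc4
body[0] xor  r3, r2, r1 → r3=0xa2
body[1] sub  r6, r4, r1 → r6=0x9b
body[2] add  r4, r5, #54 → r4=0x62
body[3] mov  r5, r1 → r5=0x12
body[4] sub  r6, r1, #18 → r6=0x00
body[5] sub  r1, r0, #26 → r1=0x4c
body[6] sub  r3, r1, #50 → r3=0x1a
body[7] add  r5, r4, r3 → r5=0x7c
epilogue: pop r6=0xc5, sp=0xc5
epilogue: pop r1=0x12, sp=0xc6
prologue pushed ['r1', 'r6'] at ['0xc5', '0xc4']

MEM = 0x12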